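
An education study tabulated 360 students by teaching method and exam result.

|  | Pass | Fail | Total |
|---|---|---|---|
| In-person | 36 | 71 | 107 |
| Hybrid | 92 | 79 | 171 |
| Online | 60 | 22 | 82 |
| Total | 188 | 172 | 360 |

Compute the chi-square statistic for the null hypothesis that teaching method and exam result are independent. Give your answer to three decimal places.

Grand total N = 360.
Expected counts (row total × column total / N):
  In-person, Pass: 107×188/360 = 55.8778
  In-person, Fail: 107×172/360 = 51.1222
  Hybrid, Pass: 171×188/360 = 89.3000
  Hybrid, Fail: 171×172/360 = 81.7000
  Online, Pass: 82×188/360 = 42.8222
  Online, Fail: 82×172/360 = 39.1778
Contributions (O − E)²/E:
  (36 − 55.8778)²/55.8778 = 7.0713
  (71 − 51.1222)²/51.1222 = 7.7291
  (92 − 89.3000)²/89.3000 = 0.0816
  (79 − 81.7000)²/81.7000 = 0.0892
  (60 − 42.8222)²/42.8222 = 6.8907
  (22 − 39.1778)²/39.1778 = 7.5317
χ² = 7.0713 + 7.7291 + 0.0816 + 0.0892 + 6.8907 + 7.5317 = 29.394

29.394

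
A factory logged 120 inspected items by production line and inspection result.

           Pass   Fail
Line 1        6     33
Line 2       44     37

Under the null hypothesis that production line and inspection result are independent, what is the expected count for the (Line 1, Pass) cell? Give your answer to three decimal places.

16.250

Row total (Line 1) = 39; column total (Pass) = 50; grand total N = 120.
Expected count = (row total × column total) / N = 39 × 50 / 120 = 16.250.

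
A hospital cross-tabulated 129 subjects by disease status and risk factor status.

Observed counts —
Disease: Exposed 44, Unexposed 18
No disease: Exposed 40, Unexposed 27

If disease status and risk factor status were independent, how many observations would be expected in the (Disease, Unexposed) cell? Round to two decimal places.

Row total (Disease) = 62; column total (Unexposed) = 45; grand total N = 129.
Expected count = (row total × column total) / N = 62 × 45 / 129 = 21.63.

21.63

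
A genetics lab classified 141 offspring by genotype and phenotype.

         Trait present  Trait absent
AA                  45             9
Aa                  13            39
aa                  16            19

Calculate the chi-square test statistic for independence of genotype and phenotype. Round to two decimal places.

37.00

Row totals: 54, 52, 35. Column totals: 74, 67. Grand total N = 141.
Expected counts (row total × column total / N):
  AA, Trait present: 54×74/141 = 28.340
  AA, Trait absent: 54×67/141 = 25.660
  Aa, Trait present: 52×74/141 = 27.291
  Aa, Trait absent: 52×67/141 = 24.709
  aa, Trait present: 35×74/141 = 18.369
  aa, Trait absent: 35×67/141 = 16.631
Contributions (O − E)²/E:
  (45 − 28.340)²/28.340 = 9.7938
  (9 − 25.660)²/25.660 = 10.8167
  (13 − 27.291)²/27.291 = 7.4835
  (39 − 24.709)²/24.709 = 8.2655
  (16 − 18.369)²/18.369 = 0.3055
  (19 − 16.631)²/16.631 = 0.3375
χ² = 9.7938 + 10.8167 + 7.4835 + 8.2655 + 0.3055 + 0.3375 = 37.00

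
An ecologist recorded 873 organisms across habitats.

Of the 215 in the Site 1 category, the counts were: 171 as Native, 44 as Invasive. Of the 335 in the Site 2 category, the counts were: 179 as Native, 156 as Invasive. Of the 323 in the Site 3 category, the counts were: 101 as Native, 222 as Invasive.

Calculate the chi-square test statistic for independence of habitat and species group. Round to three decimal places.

Row totals: 215, 335, 323. Column totals: 451, 422. Grand total N = 873.
Expected counts (row total × column total / N):
  Site 1, Native: 215×451/873 = 111.0710
  Site 1, Invasive: 215×422/873 = 103.9290
  Site 2, Native: 335×451/873 = 173.0641
  Site 2, Invasive: 335×422/873 = 161.9359
  Site 3, Native: 323×451/873 = 166.8648
  Site 3, Invasive: 323×422/873 = 156.1352
Contributions (O − E)²/E:
  (171 − 111.0710)²/111.0710 = 32.3350
  (44 − 103.9290)²/103.9290 = 34.5571
  (179 − 173.0641)²/173.0641 = 0.2036
  (156 − 161.9359)²/161.9359 = 0.2176
  (101 − 166.8648)²/166.8648 = 25.9981
  (222 − 156.1352)²/156.1352 = 27.7847
χ² = 32.3350 + 34.5571 + 0.2036 + 0.2176 + 25.9981 + 27.7847 = 121.096

121.096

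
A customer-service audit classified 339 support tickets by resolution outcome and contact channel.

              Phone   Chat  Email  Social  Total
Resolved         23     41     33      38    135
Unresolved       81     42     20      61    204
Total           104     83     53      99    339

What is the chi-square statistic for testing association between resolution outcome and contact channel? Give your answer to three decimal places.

28.006

Grand total N = 339.
Expected counts (row total × column total / N):
  Resolved, Phone: 135×104/339 = 41.4159
  Resolved, Chat: 135×83/339 = 33.0531
  Resolved, Email: 135×53/339 = 21.1062
  Resolved, Social: 135×99/339 = 39.4248
  Unresolved, Phone: 204×104/339 = 62.5841
  Unresolved, Chat: 204×83/339 = 49.9469
  Unresolved, Email: 204×53/339 = 31.8938
  Unresolved, Social: 204×99/339 = 59.5752
Contributions (O − E)²/E:
  (23 − 41.4159)²/41.4159 = 8.1888
  (41 − 33.0531)²/33.0531 = 1.9107
  (33 − 21.1062)²/21.1062 = 6.7024
  (38 − 39.4248)²/39.4248 = 0.0515
  (81 − 62.5841)²/62.5841 = 5.4190
  (42 − 49.9469)²/49.9469 = 1.2644
  (20 − 31.8938)²/31.8938 = 4.4354
  (61 − 59.5752)²/59.5752 = 0.0341
χ² = 8.1888 + 1.9107 + 6.7024 + 0.0515 + 5.4190 + 1.2644 + 4.4354 + 0.0341 = 28.006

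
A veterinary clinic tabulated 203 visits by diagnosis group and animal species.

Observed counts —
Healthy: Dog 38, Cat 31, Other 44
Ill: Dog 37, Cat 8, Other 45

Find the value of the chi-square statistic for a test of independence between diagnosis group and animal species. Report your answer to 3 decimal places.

Row totals: 113, 90. Column totals: 75, 39, 89. Grand total N = 203.
Expected counts (row total × column total / N):
  Healthy, Dog: 113×75/203 = 41.74877
  Healthy, Cat: 113×39/203 = 21.70936
  Healthy, Other: 113×89/203 = 49.54187
  Ill, Dog: 90×75/203 = 33.25123
  Ill, Cat: 90×39/203 = 17.29064
  Ill, Other: 90×89/203 = 39.45813
Contributions (O − E)²/E:
  (38 − 41.74877)²/41.74877 = 0.3366
  (31 − 21.70936)²/21.70936 = 3.9760
  (44 − 49.54187)²/49.54187 = 0.6199
  (37 − 33.25123)²/33.25123 = 0.4226
  (8 − 17.29064)²/17.29064 = 4.9921
  (45 − 39.45813)²/39.45813 = 0.7784
χ² = 0.3366 + 3.9760 + 0.6199 + 0.4226 + 4.9921 + 0.7784 = 11.126

11.126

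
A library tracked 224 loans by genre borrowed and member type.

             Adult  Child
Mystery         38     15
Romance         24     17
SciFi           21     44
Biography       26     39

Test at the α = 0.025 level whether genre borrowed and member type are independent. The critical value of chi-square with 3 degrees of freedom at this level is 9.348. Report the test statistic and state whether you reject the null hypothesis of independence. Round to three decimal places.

Row totals: 53, 41, 65, 65. Column totals: 109, 115. Grand total N = 224.
Expected counts (row total × column total / N):
  Mystery, Adult: 53×109/224 = 25.7902
  Mystery, Child: 53×115/224 = 27.2098
  Romance, Adult: 41×109/224 = 19.9509
  Romance, Child: 41×115/224 = 21.0491
  SciFi, Adult: 65×109/224 = 31.6295
  SciFi, Child: 65×115/224 = 33.3705
  Biography, Adult: 65×109/224 = 31.6295
  Biography, Child: 65×115/224 = 33.3705
Contributions (O − E)²/E:
  (38 − 25.7902)²/25.7902 = 5.7805
  (15 − 27.2098)²/27.2098 = 5.4789
  (24 − 19.9509)²/19.9509 = 0.8218
  (17 − 21.0491)²/21.0491 = 0.7789
  (21 − 31.6295)²/31.6295 = 3.5722
  (44 − 33.3705)²/33.3705 = 3.3858
  (26 − 31.6295)²/31.6295 = 1.0020
  (39 − 33.3705)²/33.3705 = 0.9497
χ² = 5.7805 + 5.4789 + 0.8218 + 0.7789 + 3.5722 + 3.3858 + 1.0020 + 0.9497 = 21.770
df = (4−1)(2−1) = 3. Since 21.770 > 9.348, reject the null hypothesis of independence at α = 0.025.

21.770; reject H₀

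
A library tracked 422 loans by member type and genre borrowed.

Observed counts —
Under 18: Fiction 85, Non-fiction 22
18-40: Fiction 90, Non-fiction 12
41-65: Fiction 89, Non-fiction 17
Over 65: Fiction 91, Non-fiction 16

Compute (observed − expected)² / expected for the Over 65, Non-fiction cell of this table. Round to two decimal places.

Row total (Over 65) = 107; column total (Non-fiction) = 67; N = 422.
Expected count E = 107 × 67 / 422 = 16.9882.
Contribution = (O − E)²/E = (16 − 16.9882)² / 16.9882 = 0.06.

0.06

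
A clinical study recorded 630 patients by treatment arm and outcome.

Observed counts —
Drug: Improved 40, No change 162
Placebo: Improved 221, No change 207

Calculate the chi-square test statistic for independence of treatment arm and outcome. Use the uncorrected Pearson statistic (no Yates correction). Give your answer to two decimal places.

57.31

Row totals: 202, 428. Column totals: 261, 369. Grand total N = 630.
Expected counts (row total × column total / N):
  Drug, Improved: 202×261/630 = 83.6857
  Drug, No change: 202×369/630 = 118.3143
  Placebo, Improved: 428×261/630 = 177.3143
  Placebo, No change: 428×369/630 = 250.6857
Contributions (O − E)²/E:
  (40 − 83.6857)²/83.6857 = 22.8049
  (162 − 118.3143)²/118.3143 = 16.1303
  (221 − 177.3143)²/177.3143 = 10.7630
  (207 − 250.6857)²/250.6857 = 7.6129
χ² = 22.8049 + 16.1303 + 10.7630 + 7.6129 = 57.31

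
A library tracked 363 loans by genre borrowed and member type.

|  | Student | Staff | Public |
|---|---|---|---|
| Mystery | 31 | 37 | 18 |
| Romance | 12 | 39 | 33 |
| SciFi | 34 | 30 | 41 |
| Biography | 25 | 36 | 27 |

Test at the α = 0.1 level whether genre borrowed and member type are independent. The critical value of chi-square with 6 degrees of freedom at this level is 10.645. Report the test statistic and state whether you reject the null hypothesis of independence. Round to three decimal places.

19.011; reject H₀

Row totals: 86, 84, 105, 88. Column totals: 102, 142, 119. Grand total N = 363.
Expected counts (row total × column total / N):
  Mystery, Student: 86×102/363 = 24.1653
  Mystery, Staff: 86×142/363 = 33.6419
  Mystery, Public: 86×119/363 = 28.1928
  Romance, Student: 84×102/363 = 23.6033
  Romance, Staff: 84×142/363 = 32.8595
  Romance, Public: 84×119/363 = 27.5372
  SciFi, Student: 105×102/363 = 29.5041
  SciFi, Staff: 105×142/363 = 41.0744
  SciFi, Public: 105×119/363 = 34.4215
  Biography, Student: 88×102/363 = 24.7273
  Biography, Staff: 88×142/363 = 34.4242
  Biography, Public: 88×119/363 = 28.8485
Contributions (O − E)²/E:
  (31 − 24.1653)²/24.1653 = 1.9331
  (37 − 33.6419)²/33.6419 = 0.3352
  (18 − 28.1928)²/28.1928 = 3.6851
  (12 − 23.6033)²/23.6033 = 5.7041
  (39 − 32.8595)²/32.8595 = 1.1475
  (33 − 27.5372)²/27.5372 = 1.0837
  (34 − 29.5041)²/29.5041 = 0.6851
  (30 − 41.0744)²/41.0744 = 2.9859
  (41 − 34.4215)²/34.4215 = 1.2573
  (25 − 24.7273)²/24.7273 = 0.0030
  (36 − 34.4242)²/34.4242 = 0.0721
  (27 − 28.8485)²/28.8485 = 0.1184
χ² = 1.9331 + 0.3352 + 3.6851 + 5.7041 + 1.1475 + 1.0837 + 0.6851 + 2.9859 + 1.2573 + 0.0030 + 0.0721 + 0.1184 = 19.011
df = (4−1)(3−1) = 6. Since 19.011 > 10.645, reject the null hypothesis of independence at α = 0.1.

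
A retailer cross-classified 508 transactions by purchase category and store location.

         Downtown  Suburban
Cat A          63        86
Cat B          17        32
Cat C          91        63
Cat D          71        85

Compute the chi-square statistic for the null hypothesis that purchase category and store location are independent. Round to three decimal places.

Row totals: 149, 49, 154, 156. Column totals: 242, 266. Grand total N = 508.
Expected counts (row total × column total / N):
  Cat A, Downtown: 149×242/508 = 70.9803
  Cat A, Suburban: 149×266/508 = 78.0197
  Cat B, Downtown: 49×242/508 = 23.3425
  Cat B, Suburban: 49×266/508 = 25.6575
  Cat C, Downtown: 154×242/508 = 73.3622
  Cat C, Suburban: 154×266/508 = 80.6378
  Cat D, Downtown: 156×242/508 = 74.3150
  Cat D, Suburban: 156×266/508 = 81.6850
Contributions (O − E)²/E:
  (63 − 70.9803)²/70.9803 = 0.8972
  (86 − 78.0197)²/78.0197 = 0.8163
  (17 − 23.3425)²/23.3425 = 1.7234
  (32 − 25.6575)²/25.6575 = 1.5679
  (91 − 73.3622)²/73.3622 = 4.2405
  (63 − 80.6378)²/80.6378 = 3.8579
  (71 − 74.3150)²/74.3150 = 0.1479
  (85 − 81.6850)²/81.6850 = 0.1345
χ² = 0.8972 + 0.8163 + 1.7234 + 1.5679 + 4.2405 + 3.8579 + 0.1479 + 0.1345 = 13.386

13.386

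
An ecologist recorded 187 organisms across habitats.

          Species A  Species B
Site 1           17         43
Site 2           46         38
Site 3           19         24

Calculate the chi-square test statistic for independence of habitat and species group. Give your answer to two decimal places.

9.93

Row totals: 60, 84, 43. Column totals: 82, 105. Grand total N = 187.
Expected counts (row total × column total / N):
  Site 1, Species A: 60×82/187 = 26.310
  Site 1, Species B: 60×105/187 = 33.690
  Site 2, Species A: 84×82/187 = 36.834
  Site 2, Species B: 84×105/187 = 47.166
  Site 3, Species A: 43×82/187 = 18.856
  Site 3, Species B: 43×105/187 = 24.144
Contributions (O − E)²/E:
  (17 − 26.310)²/26.310 = 3.2944
  (43 − 33.690)²/33.690 = 2.5728
  (46 − 36.834)²/36.834 = 2.2809
  (38 − 47.166)²/47.166 = 1.7813
  (19 − 18.856)²/18.856 = 0.0011
  (24 − 24.144)²/24.144 = 0.0009
χ² = 3.2944 + 2.5728 + 2.2809 + 1.7813 + 0.0011 + 0.0009 = 9.93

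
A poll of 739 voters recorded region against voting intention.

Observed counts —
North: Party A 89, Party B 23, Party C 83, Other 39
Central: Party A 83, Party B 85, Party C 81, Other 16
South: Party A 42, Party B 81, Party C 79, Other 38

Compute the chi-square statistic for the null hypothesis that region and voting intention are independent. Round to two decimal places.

Row totals: 234, 265, 240. Column totals: 214, 189, 243, 93. Grand total N = 739.
Expected counts (row total × column total / N):
  North, Party A: 234×214/739 = 67.762
  North, Party B: 234×189/739 = 59.846
  North, Party C: 234×243/739 = 76.945
  North, Other: 234×93/739 = 29.448
  Central, Party A: 265×214/739 = 76.739
  Central, Party B: 265×189/739 = 67.774
  Central, Party C: 265×243/739 = 87.138
  Central, Other: 265×93/739 = 33.349
  South, Party A: 240×214/739 = 69.499
  South, Party B: 240×189/739 = 61.380
  South, Party C: 240×243/739 = 78.917
  South, Other: 240×93/739 = 30.203
Contributions (O − E)²/E:
  (89 − 67.762)²/67.762 = 6.6564
  (23 − 59.846)²/59.846 = 22.6854
  (83 − 76.945)²/76.945 = 0.4765
  (39 − 29.448)²/29.448 = 3.0984
  (83 − 76.739)²/76.739 = 0.5108
  (85 − 67.774)²/67.774 = 4.3783
  (81 − 87.138)²/87.138 = 0.4324
  (16 − 33.349)²/33.349 = 9.0254
  (42 − 69.499)²/69.499 = 10.8807
  (81 − 61.380)²/61.380 = 6.2715
  (79 − 78.917)²/78.917 = 0.0001
  (38 − 30.203)²/30.203 = 2.0128
χ² = 6.6564 + 22.6854 + 0.4765 + 3.0984 + 0.5108 + 4.3783 + 0.4324 + 9.0254 + 10.8807 + 6.2715 + 0.0001 + 2.0128 = 66.43

66.43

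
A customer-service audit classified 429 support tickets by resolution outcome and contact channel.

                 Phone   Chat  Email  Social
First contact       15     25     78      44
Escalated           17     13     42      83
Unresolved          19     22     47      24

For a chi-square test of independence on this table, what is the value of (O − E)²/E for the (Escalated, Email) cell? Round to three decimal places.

5.573

Row total (Escalated) = 155; column total (Email) = 167; N = 429.
Expected count E = 155 × 167 / 429 = 60.3380.
Contribution = (O − E)²/E = (42 − 60.3380)² / 60.3380 = 5.573.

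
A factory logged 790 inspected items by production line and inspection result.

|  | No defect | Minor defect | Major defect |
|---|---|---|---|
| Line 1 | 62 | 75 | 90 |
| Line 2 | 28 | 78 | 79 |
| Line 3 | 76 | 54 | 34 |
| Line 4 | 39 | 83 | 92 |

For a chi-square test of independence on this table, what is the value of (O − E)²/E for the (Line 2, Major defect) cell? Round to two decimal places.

Row total (Line 2) = 185; column total (Major defect) = 295; N = 790.
Expected count E = 185 × 295 / 790 = 69.082.
Contribution = (O − E)²/E = (79 − 69.082)² / 69.082 = 1.42.

1.42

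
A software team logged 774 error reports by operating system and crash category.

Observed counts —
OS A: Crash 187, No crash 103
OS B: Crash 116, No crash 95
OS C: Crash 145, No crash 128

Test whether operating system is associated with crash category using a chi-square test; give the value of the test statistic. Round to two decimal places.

8.46

Row totals: 290, 211, 273. Column totals: 448, 326. Grand total N = 774.
Expected counts (row total × column total / N):
  OS A, Crash: 290×448/774 = 167.855
  OS A, No crash: 290×326/774 = 122.145
  OS B, Crash: 211×448/774 = 122.129
  OS B, No crash: 211×326/774 = 88.871
  OS C, Crash: 273×448/774 = 158.016
  OS C, No crash: 273×326/774 = 114.984
Contributions (O − E)²/E:
  (187 − 167.855)²/167.855 = 2.1836
  (103 − 122.145)²/122.145 = 3.0008
  (116 − 122.129)²/122.129 = 0.3076
  (95 − 88.871)²/88.871 = 0.4227
  (145 − 158.016)²/158.016 = 1.0721
  (128 − 114.984)²/114.984 = 1.4734
χ² = 2.1836 + 3.0008 + 0.3076 + 0.4227 + 1.0721 + 1.4734 = 8.46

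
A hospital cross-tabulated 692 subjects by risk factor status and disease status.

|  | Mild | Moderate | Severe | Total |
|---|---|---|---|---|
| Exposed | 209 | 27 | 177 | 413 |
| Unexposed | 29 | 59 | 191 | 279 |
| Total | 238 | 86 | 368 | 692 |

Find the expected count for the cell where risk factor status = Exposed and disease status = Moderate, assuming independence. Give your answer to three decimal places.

51.327

Row total (Exposed) = 413; column total (Moderate) = 86; grand total N = 692.
Expected count = (row total × column total) / N = 413 × 86 / 692 = 51.327.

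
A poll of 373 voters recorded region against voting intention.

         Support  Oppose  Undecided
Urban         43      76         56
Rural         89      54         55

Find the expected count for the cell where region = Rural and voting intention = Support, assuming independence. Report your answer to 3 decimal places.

Row total (Rural) = 198; column total (Support) = 132; grand total N = 373.
Expected count = (row total × column total) / N = 198 × 132 / 373 = 70.070.

70.070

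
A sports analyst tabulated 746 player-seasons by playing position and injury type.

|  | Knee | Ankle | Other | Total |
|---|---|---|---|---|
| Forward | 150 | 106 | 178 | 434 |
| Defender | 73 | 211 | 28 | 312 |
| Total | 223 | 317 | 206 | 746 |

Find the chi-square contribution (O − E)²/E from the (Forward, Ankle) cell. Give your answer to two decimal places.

Row total (Forward) = 434; column total (Ankle) = 317; N = 746.
Expected count E = 434 × 317 / 746 = 184.4209.
Contribution = (O − E)²/E = (106 − 184.4209)² / 184.4209 = 33.35.

33.35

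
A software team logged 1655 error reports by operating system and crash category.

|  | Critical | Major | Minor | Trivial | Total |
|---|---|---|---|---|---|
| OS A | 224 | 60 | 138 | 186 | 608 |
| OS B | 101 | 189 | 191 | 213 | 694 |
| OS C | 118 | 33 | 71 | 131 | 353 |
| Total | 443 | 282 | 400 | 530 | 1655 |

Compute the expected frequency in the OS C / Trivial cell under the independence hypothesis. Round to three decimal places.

Row total (OS C) = 353; column total (Trivial) = 530; grand total N = 1655.
Expected count = (row total × column total) / N = 353 × 530 / 1655 = 113.045.

113.045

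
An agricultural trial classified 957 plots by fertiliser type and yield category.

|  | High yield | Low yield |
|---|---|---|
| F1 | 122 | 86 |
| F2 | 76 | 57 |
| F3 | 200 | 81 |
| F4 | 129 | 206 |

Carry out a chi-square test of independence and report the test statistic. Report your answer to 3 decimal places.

67.904

Row totals: 208, 133, 281, 335. Column totals: 527, 430. Grand total N = 957.
Expected counts (row total × column total / N):
  F1, High yield: 208×527/957 = 114.5413
  F1, Low yield: 208×430/957 = 93.4587
  F2, High yield: 133×527/957 = 73.2403
  F2, Low yield: 133×430/957 = 59.7597
  F3, High yield: 281×527/957 = 154.7409
  F3, Low yield: 281×430/957 = 126.2591
  F4, High yield: 335×527/957 = 184.4775
  F4, Low yield: 335×430/957 = 150.5225
Contributions (O − E)²/E:
  (122 − 114.5413)²/114.5413 = 0.4857
  (86 − 93.4587)²/93.4587 = 0.5953
  (76 − 73.2403)²/73.2403 = 0.1040
  (57 − 59.7597)²/59.7597 = 0.1274
  (200 − 154.7409)²/154.7409 = 13.2375
  (81 − 126.2591)²/126.2591 = 16.2237
  (129 − 184.4775)²/184.4775 = 16.6836
  (206 − 150.5225)²/150.5225 = 20.4471
χ² = 0.4857 + 0.5953 + 0.1040 + 0.1274 + 13.2375 + 16.2237 + 16.6836 + 20.4471 = 67.904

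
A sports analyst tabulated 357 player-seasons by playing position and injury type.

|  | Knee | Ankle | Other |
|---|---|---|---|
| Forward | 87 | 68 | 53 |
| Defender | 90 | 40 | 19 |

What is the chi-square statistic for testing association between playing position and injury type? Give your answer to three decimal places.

Row totals: 208, 149. Column totals: 177, 108, 72. Grand total N = 357.
Expected counts (row total × column total / N):
  Forward, Knee: 208×177/357 = 103.1261
  Forward, Ankle: 208×108/357 = 62.9244
  Forward, Other: 208×72/357 = 41.9496
  Defender, Knee: 149×177/357 = 73.8739
  Defender, Ankle: 149×108/357 = 45.0756
  Defender, Other: 149×72/357 = 30.0504
Contributions (O − E)²/E:
  (87 − 103.1261)²/103.1261 = 2.5217
  (68 − 62.9244)²/62.9244 = 0.4094
  (53 − 41.9496)²/41.9496 = 2.9109
  (90 − 73.8739)²/73.8739 = 3.5202
  (40 − 45.0756)²/45.0756 = 0.5715
  (19 − 30.0504)²/30.0504 = 4.0636
χ² = 2.5217 + 0.4094 + 2.9109 + 3.5202 + 0.5715 + 4.0636 = 13.997

13.997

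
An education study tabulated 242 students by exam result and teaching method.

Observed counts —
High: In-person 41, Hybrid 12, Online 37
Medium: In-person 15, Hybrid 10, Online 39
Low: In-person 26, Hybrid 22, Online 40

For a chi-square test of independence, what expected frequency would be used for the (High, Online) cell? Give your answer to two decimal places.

43.14

Row total (High) = 90; column total (Online) = 116; grand total N = 242.
Expected count = (row total × column total) / N = 90 × 116 / 242 = 43.14.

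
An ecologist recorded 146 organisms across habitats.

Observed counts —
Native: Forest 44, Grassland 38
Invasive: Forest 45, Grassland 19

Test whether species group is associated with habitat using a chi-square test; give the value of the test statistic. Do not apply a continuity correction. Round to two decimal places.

4.19

Row totals: 82, 64. Column totals: 89, 57. Grand total N = 146.
Expected counts (row total × column total / N):
  Native, Forest: 82×89/146 = 49.986
  Native, Grassland: 82×57/146 = 32.014
  Invasive, Forest: 64×89/146 = 39.014
  Invasive, Grassland: 64×57/146 = 24.986
Contributions (O − E)²/E:
  (44 − 49.986)²/49.986 = 0.7168
  (38 − 32.014)²/32.014 = 1.1193
  (45 − 39.014)²/39.014 = 0.9184
  (19 − 24.986)²/24.986 = 1.4341
χ² = 0.7168 + 1.1193 + 0.9184 + 1.4341 = 4.19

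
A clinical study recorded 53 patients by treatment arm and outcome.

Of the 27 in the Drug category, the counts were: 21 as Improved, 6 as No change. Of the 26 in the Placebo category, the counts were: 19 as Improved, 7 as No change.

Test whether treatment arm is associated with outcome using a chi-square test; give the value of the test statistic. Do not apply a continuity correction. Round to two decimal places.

Row totals: 27, 26. Column totals: 40, 13. Grand total N = 53.
Expected counts (row total × column total / N):
  Drug, Improved: 27×40/53 = 20.377
  Drug, No change: 27×13/53 = 6.623
  Placebo, Improved: 26×40/53 = 19.623
  Placebo, No change: 26×13/53 = 6.377
Contributions (O − E)²/E:
  (21 − 20.377)²/20.377 = 0.0190
  (6 − 6.623)²/6.623 = 0.0586
  (19 − 19.623)²/19.623 = 0.0198
  (7 − 6.377)²/6.377 = 0.0609
χ² = 0.0190 + 0.0586 + 0.0198 + 0.0609 = 0.16

0.16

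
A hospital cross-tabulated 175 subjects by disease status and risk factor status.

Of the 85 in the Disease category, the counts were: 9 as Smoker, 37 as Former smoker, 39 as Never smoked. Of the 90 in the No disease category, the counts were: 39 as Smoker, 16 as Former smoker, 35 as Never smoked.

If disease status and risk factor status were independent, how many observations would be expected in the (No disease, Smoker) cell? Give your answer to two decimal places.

Row total (No disease) = 90; column total (Smoker) = 48; grand total N = 175.
Expected count = (row total × column total) / N = 90 × 48 / 175 = 24.69.

24.69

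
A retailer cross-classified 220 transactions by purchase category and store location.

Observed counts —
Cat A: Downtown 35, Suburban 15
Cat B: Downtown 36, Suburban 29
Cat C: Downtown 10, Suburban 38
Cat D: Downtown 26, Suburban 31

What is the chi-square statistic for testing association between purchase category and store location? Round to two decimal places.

Row totals: 50, 65, 48, 57. Column totals: 107, 113. Grand total N = 220.
Expected counts (row total × column total / N):
  Cat A, Downtown: 50×107/220 = 24.318
  Cat A, Suburban: 50×113/220 = 25.682
  Cat B, Downtown: 65×107/220 = 31.614
  Cat B, Suburban: 65×113/220 = 33.386
  Cat C, Downtown: 48×107/220 = 23.345
  Cat C, Suburban: 48×113/220 = 24.655
  Cat D, Downtown: 57×107/220 = 27.723
  Cat D, Suburban: 57×113/220 = 29.277
Contributions (O − E)²/E:
  (35 − 24.318)²/24.318 = 4.6922
  (15 − 25.682)²/25.682 = 4.4430
  (36 − 31.614)²/31.614 = 0.6085
  (29 − 33.386)²/33.386 = 0.5762
  (10 − 23.345)²/23.345 = 7.6286
  (38 − 24.655)²/24.655 = 7.2232
  (26 − 27.723)²/27.723 = 0.1071
  (31 − 29.277)²/29.277 = 0.1014
χ² = 4.6922 + 4.4430 + 0.6085 + 0.5762 + 7.6286 + 7.2232 + 0.1071 + 0.1014 = 25.38

25.38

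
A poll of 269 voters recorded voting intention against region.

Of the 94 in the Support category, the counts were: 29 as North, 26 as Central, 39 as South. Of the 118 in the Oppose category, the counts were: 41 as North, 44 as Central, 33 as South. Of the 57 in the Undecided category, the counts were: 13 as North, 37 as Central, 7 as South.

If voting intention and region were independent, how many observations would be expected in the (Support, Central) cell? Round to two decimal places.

Row total (Support) = 94; column total (Central) = 107; grand total N = 269.
Expected count = (row total × column total) / N = 94 × 107 / 269 = 37.39.

37.39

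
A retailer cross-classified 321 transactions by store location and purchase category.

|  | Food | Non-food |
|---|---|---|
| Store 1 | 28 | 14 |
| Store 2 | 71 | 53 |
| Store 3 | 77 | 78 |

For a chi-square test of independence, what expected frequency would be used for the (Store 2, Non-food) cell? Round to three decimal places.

Row total (Store 2) = 124; column total (Non-food) = 145; grand total N = 321.
Expected count = (row total × column total) / N = 124 × 145 / 321 = 56.012.

56.012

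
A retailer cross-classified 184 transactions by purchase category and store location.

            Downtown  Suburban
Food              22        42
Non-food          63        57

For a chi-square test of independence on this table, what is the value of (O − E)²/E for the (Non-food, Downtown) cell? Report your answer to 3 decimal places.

Row total (Non-food) = 120; column total (Downtown) = 85; N = 184.
Expected count E = 120 × 85 / 184 = 55.4348.
Contribution = (O − E)²/E = (63 − 55.4348)² / 55.4348 = 1.032.

1.032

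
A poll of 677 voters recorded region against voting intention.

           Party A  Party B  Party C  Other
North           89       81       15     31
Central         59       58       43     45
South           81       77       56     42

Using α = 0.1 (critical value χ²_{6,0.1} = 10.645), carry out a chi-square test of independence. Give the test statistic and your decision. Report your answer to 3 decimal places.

Row totals: 216, 205, 256. Column totals: 229, 216, 114, 118. Grand total N = 677.
Expected counts (row total × column total / N):
  North, Party A: 216×229/677 = 73.0635
  North, Party B: 216×216/677 = 68.9158
  North, Party C: 216×114/677 = 36.3722
  North, Other: 216×118/677 = 37.6484
  Central, Party A: 205×229/677 = 69.3427
  Central, Party B: 205×216/677 = 65.4062
  Central, Party C: 205×114/677 = 34.5199
  Central, Other: 205×118/677 = 35.7312
  South, Party A: 256×229/677 = 86.5938
  South, Party B: 256×216/677 = 81.6780
  South, Party C: 256×114/677 = 43.1078
  South, Other: 256×118/677 = 44.6204
Contributions (O − E)²/E:
  (89 − 73.0635)²/73.0635 = 3.4760
  (81 − 68.9158)²/68.9158 = 2.1189
  (15 − 36.3722)²/36.3722 = 12.5582
  (31 − 37.6484)²/37.6484 = 1.1741
  (59 − 69.3427)²/69.3427 = 1.5426
  (58 − 65.4062)²/65.4062 = 0.8386
  (43 − 34.5199)²/34.5199 = 2.0832
  (45 − 35.7312)²/35.7312 = 2.4044
  (81 − 86.5938)²/86.5938 = 0.3613
  (77 − 81.6780)²/81.6780 = 0.2679
  (56 − 43.1078)²/43.1078 = 3.8557
  (42 − 44.6204)²/44.6204 = 0.1539
χ² = 3.4760 + 2.1189 + 12.5582 + 1.1741 + 1.5426 + 0.8386 + 2.0832 + 2.4044 + 0.3613 + 0.2679 + 3.8557 + 0.1539 = 30.835
df = (3−1)(4−1) = 6. Since 30.835 > 10.645, reject the null hypothesis of independence at α = 0.1.

30.835; reject H₀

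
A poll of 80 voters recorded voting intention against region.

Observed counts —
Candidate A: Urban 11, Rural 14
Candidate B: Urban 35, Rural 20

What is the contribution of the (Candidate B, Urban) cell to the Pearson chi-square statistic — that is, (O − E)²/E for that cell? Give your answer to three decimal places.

Row total (Candidate B) = 55; column total (Urban) = 46; N = 80.
Expected count E = 55 × 46 / 80 = 31.6250.
Contribution = (O − E)²/E = (35 − 31.6250)² / 31.6250 = 0.360.

0.360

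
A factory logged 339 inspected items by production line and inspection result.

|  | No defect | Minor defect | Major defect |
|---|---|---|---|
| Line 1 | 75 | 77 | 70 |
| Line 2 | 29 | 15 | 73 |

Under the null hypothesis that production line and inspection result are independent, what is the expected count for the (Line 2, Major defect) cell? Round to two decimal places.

Row total (Line 2) = 117; column total (Major defect) = 143; grand total N = 339.
Expected count = (row total × column total) / N = 117 × 143 / 339 = 49.35.

49.35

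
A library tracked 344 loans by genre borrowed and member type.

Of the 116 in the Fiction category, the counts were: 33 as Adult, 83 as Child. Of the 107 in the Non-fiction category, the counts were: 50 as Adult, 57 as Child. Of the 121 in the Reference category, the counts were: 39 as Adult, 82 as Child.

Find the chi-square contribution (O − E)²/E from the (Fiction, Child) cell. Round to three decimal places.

Row total (Fiction) = 116; column total (Child) = 222; N = 344.
Expected count E = 116 × 222 / 344 = 74.8605.
Contribution = (O − E)²/E = (83 − 74.8605)² / 74.8605 = 0.885.

0.885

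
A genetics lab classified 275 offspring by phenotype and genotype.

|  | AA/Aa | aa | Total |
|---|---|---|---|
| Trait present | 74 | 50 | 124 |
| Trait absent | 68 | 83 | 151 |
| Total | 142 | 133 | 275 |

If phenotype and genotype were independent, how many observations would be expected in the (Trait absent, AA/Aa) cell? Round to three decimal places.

Row total (Trait absent) = 151; column total (AA/Aa) = 142; grand total N = 275.
Expected count = (row total × column total) / N = 151 × 142 / 275 = 77.971.

77.971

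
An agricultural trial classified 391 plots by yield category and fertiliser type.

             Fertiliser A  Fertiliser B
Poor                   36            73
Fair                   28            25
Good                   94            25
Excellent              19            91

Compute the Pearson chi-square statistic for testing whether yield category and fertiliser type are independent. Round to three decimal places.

97.235

Row totals: 109, 53, 119, 110. Column totals: 177, 214. Grand total N = 391.
Expected counts (row total × column total / N):
  Poor, Fertiliser A: 109×177/391 = 49.3427
  Poor, Fertiliser B: 109×214/391 = 59.6573
  Fair, Fertiliser A: 53×177/391 = 23.9923
  Fair, Fertiliser B: 53×214/391 = 29.0077
  Good, Fertiliser A: 119×177/391 = 53.8696
  Good, Fertiliser B: 119×214/391 = 65.1304
  Excellent, Fertiliser A: 110×177/391 = 49.7954
  Excellent, Fertiliser B: 110×214/391 = 60.2046
Contributions (O − E)²/E:
  (36 − 49.3427)²/49.3427 = 3.6080
  (73 − 59.6573)²/59.6573 = 2.9842
  (28 − 23.9923)²/23.9923 = 0.6695
  (25 − 29.0077)²/29.0077 = 0.5537
  (94 − 53.8696)²/53.8696 = 29.8953
  (25 − 65.1304)²/65.1304 = 24.7265
  (19 − 49.7954)²/49.7954 = 19.0451
  (91 − 60.2046)²/60.2046 = 15.7522
χ² = 3.6080 + 2.9842 + 0.6695 + 0.5537 + 29.8953 + 24.7265 + 19.0451 + 15.7522 = 97.235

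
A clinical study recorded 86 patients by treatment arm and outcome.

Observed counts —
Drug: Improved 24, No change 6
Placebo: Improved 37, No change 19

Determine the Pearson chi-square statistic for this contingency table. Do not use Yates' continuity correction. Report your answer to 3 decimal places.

1.838

Row totals: 30, 56. Column totals: 61, 25. Grand total N = 86.
Expected counts (row total × column total / N):
  Drug, Improved: 30×61/86 = 21.2791
  Drug, No change: 30×25/86 = 8.7209
  Placebo, Improved: 56×61/86 = 39.7209
  Placebo, No change: 56×25/86 = 16.2791
Contributions (O − E)²/E:
  (24 − 21.2791)²/21.2791 = 0.3479
  (6 − 8.7209)²/8.7209 = 0.8489
  (37 − 39.7209)²/39.7209 = 0.1864
  (19 − 16.2791)²/16.2791 = 0.4548
χ² = 0.3479 + 0.8489 + 0.1864 + 0.4548 = 1.838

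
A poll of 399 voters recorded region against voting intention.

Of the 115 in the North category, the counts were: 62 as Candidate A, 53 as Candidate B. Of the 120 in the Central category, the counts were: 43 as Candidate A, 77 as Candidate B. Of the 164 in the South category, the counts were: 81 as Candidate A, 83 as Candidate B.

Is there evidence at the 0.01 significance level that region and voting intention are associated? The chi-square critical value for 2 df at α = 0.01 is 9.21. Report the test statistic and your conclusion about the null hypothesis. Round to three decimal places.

8.574; fail to reject H₀

Row totals: 115, 120, 164. Column totals: 186, 213. Grand total N = 399.
Expected counts (row total × column total / N):
  North, Candidate A: 115×186/399 = 53.6090
  North, Candidate B: 115×213/399 = 61.3910
  Central, Candidate A: 120×186/399 = 55.9398
  Central, Candidate B: 120×213/399 = 64.0602
  South, Candidate A: 164×186/399 = 76.4511
  South, Candidate B: 164×213/399 = 87.5489
Contributions (O − E)²/E:
  (62 − 53.6090)²/53.6090 = 1.3134
  (53 − 61.3910)²/61.3910 = 1.1469
  (43 − 55.9398)²/55.9398 = 2.9932
  (77 − 64.0602)²/64.0602 = 2.6138
  (81 − 76.4511)²/76.4511 = 0.2707
  (83 − 87.5489)²/87.5489 = 0.2364
χ² = 1.3134 + 1.1469 + 2.9932 + 2.6138 + 0.2707 + 0.2364 = 8.574
df = (3−1)(2−1) = 2. Since 8.574 < 9.21, fail to reject the null hypothesis of independence at α = 0.01.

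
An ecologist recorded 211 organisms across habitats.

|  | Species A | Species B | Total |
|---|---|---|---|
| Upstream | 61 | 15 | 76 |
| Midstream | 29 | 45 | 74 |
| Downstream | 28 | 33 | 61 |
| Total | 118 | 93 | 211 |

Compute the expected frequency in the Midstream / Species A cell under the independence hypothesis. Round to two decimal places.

41.38

Row total (Midstream) = 74; column total (Species A) = 118; grand total N = 211.
Expected count = (row total × column total) / N = 74 × 118 / 211 = 41.38.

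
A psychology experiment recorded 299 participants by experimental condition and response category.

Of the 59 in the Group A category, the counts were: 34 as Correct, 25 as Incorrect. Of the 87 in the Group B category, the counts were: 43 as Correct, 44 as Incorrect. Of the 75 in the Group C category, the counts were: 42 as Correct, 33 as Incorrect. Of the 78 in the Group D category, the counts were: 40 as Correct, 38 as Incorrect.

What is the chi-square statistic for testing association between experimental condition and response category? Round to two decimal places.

1.31

Row totals: 59, 87, 75, 78. Column totals: 159, 140. Grand total N = 299.
Expected counts (row total × column total / N):
  Group A, Correct: 59×159/299 = 31.375
  Group A, Incorrect: 59×140/299 = 27.625
  Group B, Correct: 87×159/299 = 46.264
  Group B, Incorrect: 87×140/299 = 40.736
  Group C, Correct: 75×159/299 = 39.883
  Group C, Incorrect: 75×140/299 = 35.117
  Group D, Correct: 78×159/299 = 41.478
  Group D, Incorrect: 78×140/299 = 36.522
Contributions (O − E)²/E:
  (34 − 31.375)²/31.375 = 0.2196
  (25 − 27.625)²/27.625 = 0.2494
  (43 − 46.264)²/46.264 = 0.2303
  (44 − 40.736)²/40.736 = 0.2615
  (42 − 39.883)²/39.883 = 0.1124
  (33 − 35.117)²/35.117 = 0.1276
  (40 − 41.478)²/41.478 = 0.0527
  (38 − 36.522)²/36.522 = 0.0598
χ² = 0.2196 + 0.2494 + 0.2303 + 0.2615 + 0.1124 + 0.1276 + 0.0527 + 0.0598 = 1.31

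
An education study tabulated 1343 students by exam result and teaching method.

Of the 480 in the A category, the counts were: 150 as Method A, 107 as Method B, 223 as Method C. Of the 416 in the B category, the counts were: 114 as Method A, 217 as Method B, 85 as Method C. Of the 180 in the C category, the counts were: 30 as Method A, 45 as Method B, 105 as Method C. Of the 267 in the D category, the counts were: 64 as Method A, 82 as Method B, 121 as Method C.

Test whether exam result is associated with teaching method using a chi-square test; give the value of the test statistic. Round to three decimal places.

139.132

Row totals: 480, 416, 180, 267. Column totals: 358, 451, 534. Grand total N = 1343.
Expected counts (row total × column total / N):
  A, Method A: 480×358/1343 = 127.9523
  A, Method B: 480×451/1343 = 161.1914
  A, Method C: 480×534/1343 = 190.8563
  B, Method A: 416×358/1343 = 110.8920
  B, Method B: 416×451/1343 = 139.6992
  B, Method C: 416×534/1343 = 165.4088
  C, Method A: 180×358/1343 = 47.9821
  C, Method B: 180×451/1343 = 60.4468
  C, Method C: 180×534/1343 = 71.5711
  D, Method A: 267×358/1343 = 71.1735
  D, Method B: 267×451/1343 = 89.6627
  D, Method C: 267×534/1343 = 106.1638
Contributions (O − E)²/E:
  (150 − 127.9523)²/127.9523 = 3.7991
  (107 − 161.1914)²/161.1914 = 18.2188
  (223 − 190.8563)²/190.8563 = 5.4136
  (114 − 110.8920)²/110.8920 = 0.0871
  (217 − 139.6992)²/139.6992 = 42.7734
  (85 − 165.4088)²/165.4088 = 39.0885
  (30 − 47.9821)²/47.9821 = 6.7391
  (45 − 60.4468)²/60.4468 = 3.9473
  (105 − 71.5711)²/71.5711 = 15.6137
  (64 − 71.1735)²/71.1735 = 0.7230
  (82 − 89.6627)²/89.6627 = 0.6549
  (121 − 106.1638)²/106.1638 = 2.0733
χ² = 3.7991 + 18.2188 + 5.4136 + 0.0871 + 42.7734 + 39.0885 + 6.7391 + 3.9473 + 15.6137 + 0.7230 + 0.6549 + 2.0733 = 139.132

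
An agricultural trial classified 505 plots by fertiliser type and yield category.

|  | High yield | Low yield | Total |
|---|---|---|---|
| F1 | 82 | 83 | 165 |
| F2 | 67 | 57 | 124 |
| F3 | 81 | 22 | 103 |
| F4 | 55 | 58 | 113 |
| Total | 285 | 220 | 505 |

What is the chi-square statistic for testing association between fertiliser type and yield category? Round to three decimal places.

26.765

Grand total N = 505.
Expected counts (row total × column total / N):
  F1, High yield: 165×285/505 = 93.1188
  F1, Low yield: 165×220/505 = 71.8812
  F2, High yield: 124×285/505 = 69.9802
  F2, Low yield: 124×220/505 = 54.0198
  F3, High yield: 103×285/505 = 58.1287
  F3, Low yield: 103×220/505 = 44.8713
  F4, High yield: 113×285/505 = 63.7723
  F4, Low yield: 113×220/505 = 49.2277
Contributions (O − E)²/E:
  (82 − 93.1188)²/93.1188 = 1.3276
  (83 − 71.8812)²/71.8812 = 1.7199
  (67 − 69.9802)²/69.9802 = 0.1269
  (57 − 54.0198)²/54.0198 = 0.1644
  (81 − 58.1287)²/58.1287 = 8.9989
  (22 − 44.8713)²/44.8713 = 11.6577
  (55 − 63.7723)²/63.7723 = 1.2067
  (58 − 49.2277)²/49.2277 = 1.5632
χ² = 1.3276 + 1.7199 + 0.1269 + 0.1644 + 8.9989 + 11.6577 + 1.2067 + 1.5632 = 26.765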